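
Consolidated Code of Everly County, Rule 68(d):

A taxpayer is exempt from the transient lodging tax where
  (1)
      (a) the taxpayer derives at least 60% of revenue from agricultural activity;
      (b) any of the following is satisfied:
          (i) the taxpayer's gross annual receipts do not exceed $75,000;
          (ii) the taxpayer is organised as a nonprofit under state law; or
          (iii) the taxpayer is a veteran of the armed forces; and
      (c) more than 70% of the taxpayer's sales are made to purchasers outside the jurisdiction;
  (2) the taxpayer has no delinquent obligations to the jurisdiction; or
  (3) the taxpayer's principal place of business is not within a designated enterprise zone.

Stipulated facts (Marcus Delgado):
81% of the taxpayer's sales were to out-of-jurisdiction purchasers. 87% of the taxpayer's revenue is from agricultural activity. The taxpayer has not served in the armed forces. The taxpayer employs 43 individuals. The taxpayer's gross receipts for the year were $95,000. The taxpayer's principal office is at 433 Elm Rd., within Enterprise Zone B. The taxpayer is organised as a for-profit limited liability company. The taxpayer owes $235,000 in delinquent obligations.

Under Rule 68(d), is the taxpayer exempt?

No — not exempt.

(a) ≥60% agricultural — met.
(i) receipts ≤ $75,000 — fails.
(ii) nonprofit — not satisfied.
(iii) veteran — not met.
(b): F OR F OR F → false.
(c) >70% out-of-jur. sales — satisfied.
(1): T AND F AND T → false.
(2) no delinquency — fails.
(3) not (in enterprise zone) — fails.
Overall = F OR F OR F = false.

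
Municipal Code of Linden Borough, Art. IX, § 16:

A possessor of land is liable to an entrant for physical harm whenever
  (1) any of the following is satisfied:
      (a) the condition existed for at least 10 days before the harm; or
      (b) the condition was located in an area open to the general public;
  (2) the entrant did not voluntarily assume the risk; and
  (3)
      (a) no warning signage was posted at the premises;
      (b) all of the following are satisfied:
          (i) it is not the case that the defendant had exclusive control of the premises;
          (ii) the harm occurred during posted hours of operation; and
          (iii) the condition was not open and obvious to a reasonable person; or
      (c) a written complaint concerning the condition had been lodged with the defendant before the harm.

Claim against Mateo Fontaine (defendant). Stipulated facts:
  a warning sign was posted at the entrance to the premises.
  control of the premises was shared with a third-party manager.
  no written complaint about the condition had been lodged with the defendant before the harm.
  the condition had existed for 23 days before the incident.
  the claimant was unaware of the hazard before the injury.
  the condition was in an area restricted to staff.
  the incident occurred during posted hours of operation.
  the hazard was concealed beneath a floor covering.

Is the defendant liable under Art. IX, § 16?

Yes — liable.

(a) condition ≥10 days old — satisfied.
(b) public area — not met.
(1): T OR F → true.
(2) no assumed risk — satisfied.
(a) no signage posted — not satisfied.
(i) not (exclusive control) — holds.
(ii) during posted hours — met.
(iii) not open/obvious — holds.
(b): T AND T AND T → true.
(c) complaint lodged — not met.
So (3) is satisfied (F OR T OR F).
Overall: T AND T AND T → true.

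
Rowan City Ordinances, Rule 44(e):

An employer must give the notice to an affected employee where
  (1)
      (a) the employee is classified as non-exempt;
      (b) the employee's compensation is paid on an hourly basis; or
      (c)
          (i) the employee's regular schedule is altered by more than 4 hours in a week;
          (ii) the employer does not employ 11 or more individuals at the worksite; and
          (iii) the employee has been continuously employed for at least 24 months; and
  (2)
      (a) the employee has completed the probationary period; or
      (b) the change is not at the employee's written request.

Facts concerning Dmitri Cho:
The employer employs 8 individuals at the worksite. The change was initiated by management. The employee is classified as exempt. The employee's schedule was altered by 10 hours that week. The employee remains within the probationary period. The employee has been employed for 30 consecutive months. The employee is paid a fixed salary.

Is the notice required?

(a) non-exempt — not met.
(b) hourly-paid — not satisfied.
(i) schedule shift > 4h — met.
(ii) not (≥ 11 at site) — satisfied.
(iii) tenure ≥ 24 mo. — satisfied.
(c) = T AND T AND T = true.
(1): F OR F OR T → true.
(a) past probation — fails.
(b) not employee-requested — satisfied.
(2) = F OR T = true.
Overall = T AND T = true.

Yes — required.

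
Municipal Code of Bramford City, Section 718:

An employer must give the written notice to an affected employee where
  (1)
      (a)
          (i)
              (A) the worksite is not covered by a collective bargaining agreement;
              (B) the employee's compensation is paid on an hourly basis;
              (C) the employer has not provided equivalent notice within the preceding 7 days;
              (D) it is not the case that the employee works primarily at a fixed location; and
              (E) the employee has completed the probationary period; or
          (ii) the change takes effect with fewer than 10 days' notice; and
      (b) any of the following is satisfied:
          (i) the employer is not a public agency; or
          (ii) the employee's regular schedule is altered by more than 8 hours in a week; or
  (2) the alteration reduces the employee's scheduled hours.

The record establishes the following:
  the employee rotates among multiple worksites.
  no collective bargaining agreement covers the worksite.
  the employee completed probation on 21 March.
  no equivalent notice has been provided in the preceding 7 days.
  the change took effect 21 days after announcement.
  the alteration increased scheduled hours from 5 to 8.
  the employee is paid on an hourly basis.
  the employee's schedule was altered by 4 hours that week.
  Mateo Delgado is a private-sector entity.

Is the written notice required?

Yes — required.

(A) no CBA — met.
(B) hourly-paid — satisfied.
(C) no recent notice — satisfied.
(D) not (fixed location) — satisfied.
(E) past probation — satisfied.
So (i) is satisfied (T AND T AND T AND T AND T).
(ii) < 10 days' notice — fails.
(a) = T OR F = true.
(i) not (public agency) — satisfied.
(ii) schedule shift > 8h — fails.
So (b) is satisfied (T OR F).
(1) = T AND T = true.
(2) hours reduced — fails.
So Overall is satisfied (T OR F).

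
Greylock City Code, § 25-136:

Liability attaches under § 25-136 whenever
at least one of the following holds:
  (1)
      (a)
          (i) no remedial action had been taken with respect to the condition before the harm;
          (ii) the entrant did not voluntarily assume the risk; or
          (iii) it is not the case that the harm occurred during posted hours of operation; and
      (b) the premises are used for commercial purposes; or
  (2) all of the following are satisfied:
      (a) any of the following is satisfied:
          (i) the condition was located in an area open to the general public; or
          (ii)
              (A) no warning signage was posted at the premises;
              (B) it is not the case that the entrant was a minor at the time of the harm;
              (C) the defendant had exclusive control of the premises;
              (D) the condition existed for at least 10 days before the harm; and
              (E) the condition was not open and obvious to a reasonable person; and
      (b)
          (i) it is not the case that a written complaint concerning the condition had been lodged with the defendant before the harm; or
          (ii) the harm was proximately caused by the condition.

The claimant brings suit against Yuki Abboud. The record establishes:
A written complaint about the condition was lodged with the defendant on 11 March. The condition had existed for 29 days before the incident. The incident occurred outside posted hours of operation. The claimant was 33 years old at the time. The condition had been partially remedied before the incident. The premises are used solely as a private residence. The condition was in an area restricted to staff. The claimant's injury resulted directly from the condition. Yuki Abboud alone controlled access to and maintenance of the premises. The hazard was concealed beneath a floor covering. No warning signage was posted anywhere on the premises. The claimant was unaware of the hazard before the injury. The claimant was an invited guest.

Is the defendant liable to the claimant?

Yes — liable.

(i) no remedial action — not satisfied.
(ii) no assumed risk — holds.
(iii) not (during posted hours) — met.
(a) = F OR T OR T = true.
(b) commercial use — not met.
So (1) is not satisfied (T AND F).
(i) public area — not met.
(A) no signage posted — holds.
(B) not (entrant a minor) — holds.
(C) exclusive control — met.
(D) condition ≥10 days old — holds.
(E) not open/obvious — met.
So (ii) is satisfied (T AND T AND T AND T AND T).
(a): F OR T → true.
(i) not (complaint lodged) — fails.
(ii) proximate cause — met.
(b): F OR T → true.
So (2) is satisfied (T AND T).
Overall: F OR T → true.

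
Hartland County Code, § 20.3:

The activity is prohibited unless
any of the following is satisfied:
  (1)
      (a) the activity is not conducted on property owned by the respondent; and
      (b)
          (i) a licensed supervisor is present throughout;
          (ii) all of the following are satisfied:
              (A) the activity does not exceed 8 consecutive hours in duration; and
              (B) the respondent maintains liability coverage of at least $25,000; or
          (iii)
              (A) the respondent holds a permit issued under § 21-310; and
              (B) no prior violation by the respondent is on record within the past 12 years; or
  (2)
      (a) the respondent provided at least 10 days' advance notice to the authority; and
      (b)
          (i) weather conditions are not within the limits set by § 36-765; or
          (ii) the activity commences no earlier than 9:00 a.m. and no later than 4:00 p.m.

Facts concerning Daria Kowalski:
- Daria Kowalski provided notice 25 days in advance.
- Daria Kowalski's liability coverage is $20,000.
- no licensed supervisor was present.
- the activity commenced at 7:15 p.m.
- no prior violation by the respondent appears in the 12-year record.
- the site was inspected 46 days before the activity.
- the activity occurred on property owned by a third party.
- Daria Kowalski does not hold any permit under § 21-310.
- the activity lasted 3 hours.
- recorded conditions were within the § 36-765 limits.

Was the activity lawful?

No — unlawful.

(a) not (own property) — met.
(i) supervisor present — not met.
(A) ≤ 8 hrs duration — holds.
(B) coverage ≥ $25,000 — not met.
(ii): T AND F → false.
(A) holds permit — not satisfied.
(B) no prior violation — met.
(iii) = F AND T = false.
(b): F OR F OR F → false.
So (1) is not satisfied (T AND F).
(a) ≥10 days' notice — holds.
(i) not (weather ok) — not satisfied.
(ii) start within hours — not satisfied.
So (b) is not satisfied (F OR F).
(2): T AND F → false.
Overall: F OR F → false.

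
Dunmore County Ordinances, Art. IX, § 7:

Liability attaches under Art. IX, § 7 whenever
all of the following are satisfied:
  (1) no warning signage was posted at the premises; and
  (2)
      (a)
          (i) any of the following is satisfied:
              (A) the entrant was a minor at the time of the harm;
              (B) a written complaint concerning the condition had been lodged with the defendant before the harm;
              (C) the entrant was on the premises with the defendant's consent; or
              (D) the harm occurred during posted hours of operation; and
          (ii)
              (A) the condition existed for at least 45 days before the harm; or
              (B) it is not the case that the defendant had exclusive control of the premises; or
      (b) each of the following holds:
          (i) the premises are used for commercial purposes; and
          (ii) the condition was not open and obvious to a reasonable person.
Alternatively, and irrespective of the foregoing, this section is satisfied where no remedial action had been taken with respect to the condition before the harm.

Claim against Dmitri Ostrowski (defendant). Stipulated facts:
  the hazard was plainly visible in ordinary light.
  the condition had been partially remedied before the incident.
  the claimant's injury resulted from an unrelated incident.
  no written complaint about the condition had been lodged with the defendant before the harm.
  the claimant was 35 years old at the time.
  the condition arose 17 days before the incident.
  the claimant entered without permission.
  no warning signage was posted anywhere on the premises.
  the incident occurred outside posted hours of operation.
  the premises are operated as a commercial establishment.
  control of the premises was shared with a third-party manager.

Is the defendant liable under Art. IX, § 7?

(1) no signage posted — satisfied.
(A) entrant a minor — not satisfied.
(B) complaint lodged — not satisfied.
(C) consent to enter — not satisfied.
(D) during posted hours — not met.
(i) = F OR F OR F OR F = false.
(A) condition ≥45 days old — not satisfied.
(B) not (exclusive control) — satisfied.
So (ii) is satisfied (F OR T).
(a): F AND T → false.
(i) commercial use — satisfied.
(ii) not open/obvious — not satisfied.
So (b) is not satisfied (T AND F).
(2) = F OR F = false.
So Overall is not satisfied (T AND F).
Exception (no remedial action) — not satisfied.
Result: main false OR exception false → false.

No — not liable.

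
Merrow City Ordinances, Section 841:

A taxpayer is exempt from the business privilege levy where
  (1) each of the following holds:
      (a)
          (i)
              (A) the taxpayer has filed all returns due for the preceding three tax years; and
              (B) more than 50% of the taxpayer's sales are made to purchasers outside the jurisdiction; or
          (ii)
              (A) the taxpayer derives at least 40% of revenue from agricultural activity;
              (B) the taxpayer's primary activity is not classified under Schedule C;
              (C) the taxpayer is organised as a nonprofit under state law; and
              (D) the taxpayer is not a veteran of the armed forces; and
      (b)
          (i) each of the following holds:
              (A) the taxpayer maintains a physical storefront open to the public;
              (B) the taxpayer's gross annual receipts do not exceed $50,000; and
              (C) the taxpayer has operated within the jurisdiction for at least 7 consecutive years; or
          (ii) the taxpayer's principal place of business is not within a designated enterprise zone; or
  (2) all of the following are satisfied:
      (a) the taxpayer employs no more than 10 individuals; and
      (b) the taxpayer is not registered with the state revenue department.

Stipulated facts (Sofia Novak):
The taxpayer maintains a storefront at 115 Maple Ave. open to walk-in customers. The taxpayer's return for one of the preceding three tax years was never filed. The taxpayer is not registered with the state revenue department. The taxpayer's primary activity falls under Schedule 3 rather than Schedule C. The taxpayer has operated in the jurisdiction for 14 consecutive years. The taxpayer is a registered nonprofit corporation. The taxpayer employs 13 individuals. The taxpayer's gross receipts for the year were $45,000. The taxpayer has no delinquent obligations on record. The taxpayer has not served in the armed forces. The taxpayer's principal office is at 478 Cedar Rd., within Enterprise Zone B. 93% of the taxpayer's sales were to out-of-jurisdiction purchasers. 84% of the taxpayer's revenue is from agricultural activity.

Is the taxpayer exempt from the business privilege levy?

Yes — exempt.

(A) returns current — fails.
(B) >50% out-of-jur. sales — met.
(i): F AND T → false.
(A) ≥40% agricultural — holds.
(B) not (Schedule C activity) — satisfied.
(C) nonprofit — holds.
(D) not (veteran) — holds.
(ii) = T AND T AND T AND T = true.
So (a) is satisfied (F OR T).
(A) has storefront — met.
(B) receipts ≤ $50,000 — satisfied.
(C) ≥ 7 yrs in jurisdiction — holds.
(i) = T AND T AND T = true.
(ii) not (in enterprise zone) — fails.
So (b) is satisfied (T OR F).
(1): T AND T → true.
(a) ≤ 10 employees — fails.
(b) not (state-registered) — satisfied.
(2): F AND T → false.
Overall: T OR F → true.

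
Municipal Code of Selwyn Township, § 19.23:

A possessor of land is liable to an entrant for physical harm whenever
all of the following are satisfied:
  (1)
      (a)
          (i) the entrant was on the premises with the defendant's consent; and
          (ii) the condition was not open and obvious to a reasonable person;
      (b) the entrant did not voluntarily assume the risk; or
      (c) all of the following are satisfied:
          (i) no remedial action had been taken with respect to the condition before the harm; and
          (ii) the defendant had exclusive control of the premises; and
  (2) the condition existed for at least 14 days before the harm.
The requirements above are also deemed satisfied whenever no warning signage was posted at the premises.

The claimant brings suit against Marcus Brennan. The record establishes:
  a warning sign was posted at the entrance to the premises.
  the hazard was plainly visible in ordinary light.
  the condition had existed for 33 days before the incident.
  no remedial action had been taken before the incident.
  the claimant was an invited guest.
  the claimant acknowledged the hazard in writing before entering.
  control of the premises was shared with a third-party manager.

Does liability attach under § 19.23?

No — not liable.

(i) consent to enter — met.
(ii) not open/obvious — not met.
(a): T AND F → false.
(b) no assumed risk — fails.
(i) no remedial action — holds.
(ii) exclusive control — not met.
(c) = T AND F = false.
(1): F OR F OR F → false.
(2) condition ≥14 days old — holds.
Overall: F AND T → false.
Exception (no signage posted) — not satisfied.
Result: main false OR exception false → false.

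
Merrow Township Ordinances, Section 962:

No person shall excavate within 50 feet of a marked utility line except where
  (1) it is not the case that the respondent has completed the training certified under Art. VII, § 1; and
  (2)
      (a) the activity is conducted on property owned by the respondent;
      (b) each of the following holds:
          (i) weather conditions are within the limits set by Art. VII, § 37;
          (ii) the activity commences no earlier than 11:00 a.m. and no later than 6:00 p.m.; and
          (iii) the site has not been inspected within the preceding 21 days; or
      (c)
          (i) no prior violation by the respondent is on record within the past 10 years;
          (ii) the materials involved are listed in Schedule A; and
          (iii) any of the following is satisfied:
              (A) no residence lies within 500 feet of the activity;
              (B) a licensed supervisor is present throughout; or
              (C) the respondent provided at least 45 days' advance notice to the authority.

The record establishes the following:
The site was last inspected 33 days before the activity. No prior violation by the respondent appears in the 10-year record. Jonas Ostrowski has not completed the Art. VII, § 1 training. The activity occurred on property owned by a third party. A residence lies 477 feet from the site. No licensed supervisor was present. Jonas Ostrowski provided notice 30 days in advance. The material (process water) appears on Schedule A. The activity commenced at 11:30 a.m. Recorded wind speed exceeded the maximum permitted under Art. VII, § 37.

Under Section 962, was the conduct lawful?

(1) not (training certified) — satisfied.
(a) own property — not met.
(i) weather ok — fails.
(ii) start within hours — met.
(iii) not (site inspected) — satisfied.
(b): F AND T AND T → false.
(i) no prior violation — satisfied.
(ii) Schedule A material — met.
(A) no residence in 500 ft — fails.
(B) supervisor present — fails.
(C) ≥45 days' notice — fails.
So (iii) is not satisfied (F OR F OR F).
(c): T AND T AND F → false.
So (2) is not satisfied (F OR F OR F).
So Overall is not satisfied (T AND F).

No — unlawful.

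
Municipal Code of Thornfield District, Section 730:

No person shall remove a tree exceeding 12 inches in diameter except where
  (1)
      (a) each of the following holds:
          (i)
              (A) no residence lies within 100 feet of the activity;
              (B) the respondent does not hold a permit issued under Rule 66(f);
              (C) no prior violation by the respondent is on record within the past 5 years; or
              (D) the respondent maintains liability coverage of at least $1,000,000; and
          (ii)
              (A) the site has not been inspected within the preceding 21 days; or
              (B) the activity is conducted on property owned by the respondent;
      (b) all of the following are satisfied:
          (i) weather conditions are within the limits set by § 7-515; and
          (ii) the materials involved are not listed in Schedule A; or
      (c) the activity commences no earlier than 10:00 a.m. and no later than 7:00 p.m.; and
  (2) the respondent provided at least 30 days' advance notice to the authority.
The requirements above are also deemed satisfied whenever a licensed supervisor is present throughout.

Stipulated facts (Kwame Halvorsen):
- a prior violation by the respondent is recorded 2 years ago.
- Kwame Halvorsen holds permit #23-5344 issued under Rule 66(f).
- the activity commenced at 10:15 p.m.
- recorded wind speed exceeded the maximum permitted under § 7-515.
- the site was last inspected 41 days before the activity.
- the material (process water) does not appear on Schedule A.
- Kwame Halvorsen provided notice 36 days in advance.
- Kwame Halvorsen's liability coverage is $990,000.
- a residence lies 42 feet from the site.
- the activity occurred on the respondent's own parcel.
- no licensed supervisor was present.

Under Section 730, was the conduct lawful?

No — unlawful.

(A) no residence in 100 ft — fails.
(B) not (holds permit) — not met.
(C) no prior violation — not satisfied.
(D) coverage ≥ $1,000,000 — fails.
So (i) is not satisfied (F OR F OR F OR F).
(A) not (site inspected) — satisfied.
(B) own property — met.
(ii): T OR T → true.
(a): F AND T → false.
(i) weather ok — not met.
(ii) not (Schedule A material) — holds.
(b) = F AND T = false.
(c) start within hours — not met.
(1) = F OR F OR F = false.
(2) ≥30 days' notice — satisfied.
Overall: F AND T → false.
Exception (supervisor present) — not satisfied.
Result: main false OR exception false → false.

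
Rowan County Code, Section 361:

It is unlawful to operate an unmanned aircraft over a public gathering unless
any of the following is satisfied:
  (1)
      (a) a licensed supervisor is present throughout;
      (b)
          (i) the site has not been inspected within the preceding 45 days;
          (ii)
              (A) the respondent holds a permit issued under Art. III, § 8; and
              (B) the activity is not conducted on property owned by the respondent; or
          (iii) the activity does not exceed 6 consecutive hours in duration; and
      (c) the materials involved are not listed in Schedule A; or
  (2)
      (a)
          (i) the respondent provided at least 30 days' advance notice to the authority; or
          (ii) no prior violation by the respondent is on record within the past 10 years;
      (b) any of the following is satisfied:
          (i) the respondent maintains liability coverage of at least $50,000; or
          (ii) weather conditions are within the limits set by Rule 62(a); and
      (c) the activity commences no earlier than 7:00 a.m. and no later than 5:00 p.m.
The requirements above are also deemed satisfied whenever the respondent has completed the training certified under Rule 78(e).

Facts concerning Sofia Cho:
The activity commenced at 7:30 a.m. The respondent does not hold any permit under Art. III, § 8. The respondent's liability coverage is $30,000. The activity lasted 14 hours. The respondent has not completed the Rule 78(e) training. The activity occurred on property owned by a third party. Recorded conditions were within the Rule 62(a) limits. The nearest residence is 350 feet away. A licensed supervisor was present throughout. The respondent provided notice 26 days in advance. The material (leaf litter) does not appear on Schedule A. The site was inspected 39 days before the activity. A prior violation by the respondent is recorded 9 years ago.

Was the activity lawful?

No — unlawful.

(a) supervisor present — holds.
(i) not (site inspected) — not met.
(A) holds permit — fails.
(B) not (own property) — holds.
(ii): F AND T → false.
(iii) ≤ 6 hrs duration — not satisfied.
(b): F OR F OR F → false.
(c) not (Schedule A material) — satisfied.
(1) = T AND F AND T = false.
(i) ≥30 days' notice — not met.
(ii) no prior violation — fails.
(a): F OR F → false.
(i) coverage ≥ $50,000 — not met.
(ii) weather ok — satisfied.
(b): F OR T → true.
(c) start within hours — satisfied.
(2): F AND T AND T → false.
So Overall is not satisfied (F OR F).
Exception (training certified) — not satisfied.
Result: main false OR exception false → false.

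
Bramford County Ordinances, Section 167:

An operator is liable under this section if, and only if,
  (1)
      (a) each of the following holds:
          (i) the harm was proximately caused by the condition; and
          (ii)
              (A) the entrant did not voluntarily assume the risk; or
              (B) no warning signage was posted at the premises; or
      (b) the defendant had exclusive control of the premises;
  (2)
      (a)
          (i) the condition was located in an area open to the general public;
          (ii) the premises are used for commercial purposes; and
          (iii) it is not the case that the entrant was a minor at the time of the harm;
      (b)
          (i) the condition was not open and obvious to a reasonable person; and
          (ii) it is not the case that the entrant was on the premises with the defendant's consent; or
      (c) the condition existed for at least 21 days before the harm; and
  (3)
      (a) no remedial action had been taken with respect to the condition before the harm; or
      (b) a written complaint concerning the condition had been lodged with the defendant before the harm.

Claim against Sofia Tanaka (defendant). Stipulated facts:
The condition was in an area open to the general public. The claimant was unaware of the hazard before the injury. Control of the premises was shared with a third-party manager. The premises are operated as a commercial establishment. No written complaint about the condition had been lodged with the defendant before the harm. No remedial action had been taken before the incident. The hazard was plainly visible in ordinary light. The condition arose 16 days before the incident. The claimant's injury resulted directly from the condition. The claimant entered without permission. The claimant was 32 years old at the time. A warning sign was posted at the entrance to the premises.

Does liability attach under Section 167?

Yes — liable.

(i) proximate cause — met.
(A) no assumed risk — satisfied.
(B) no signage posted — not met.
(ii): T OR F → true.
So (a) is satisfied (T AND T).
(b) exclusive control — fails.
(1): T OR F → true.
(i) public area — holds.
(ii) commercial use — satisfied.
(iii) not (entrant a minor) — satisfied.
(a): T AND T AND T → true.
(i) not open/obvious — not met.
(ii) not (consent to enter) — satisfied.
(b): F AND T → false.
(c) condition ≥21 days old — fails.
(2): T OR F OR F → true.
(a) no remedial action — met.
(b) complaint lodged — fails.
So (3) is satisfied (T OR F).
Overall = T AND T AND T = true.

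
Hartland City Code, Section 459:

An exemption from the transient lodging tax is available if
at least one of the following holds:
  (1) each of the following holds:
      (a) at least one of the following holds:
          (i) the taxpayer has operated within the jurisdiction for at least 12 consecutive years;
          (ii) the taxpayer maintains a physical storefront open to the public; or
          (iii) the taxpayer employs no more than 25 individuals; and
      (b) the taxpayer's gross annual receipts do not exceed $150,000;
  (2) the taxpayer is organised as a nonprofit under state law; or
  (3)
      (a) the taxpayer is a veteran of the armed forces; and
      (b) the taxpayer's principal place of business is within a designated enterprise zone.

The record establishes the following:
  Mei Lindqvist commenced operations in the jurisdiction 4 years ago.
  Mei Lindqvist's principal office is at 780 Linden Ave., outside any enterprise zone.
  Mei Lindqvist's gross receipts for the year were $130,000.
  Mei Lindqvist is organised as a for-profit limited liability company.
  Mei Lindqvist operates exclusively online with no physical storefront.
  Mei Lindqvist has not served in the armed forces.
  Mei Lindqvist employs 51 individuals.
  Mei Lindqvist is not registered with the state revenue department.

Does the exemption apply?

No — not exempt.

(i) ≥ 12 yrs in jurisdiction — not met.
(ii) has storefront — not met.
(iii) ≤ 25 employees — not satisfied.
(a) = F OR F OR F = false.
(b) receipts ≤ $150,000 — met.
(1) = F AND T = false.
(2) nonprofit — fails.
(a) veteran — fails.
(b) in enterprise zone — not satisfied.
(3): F AND F → false.
Overall = F OR F OR F = false.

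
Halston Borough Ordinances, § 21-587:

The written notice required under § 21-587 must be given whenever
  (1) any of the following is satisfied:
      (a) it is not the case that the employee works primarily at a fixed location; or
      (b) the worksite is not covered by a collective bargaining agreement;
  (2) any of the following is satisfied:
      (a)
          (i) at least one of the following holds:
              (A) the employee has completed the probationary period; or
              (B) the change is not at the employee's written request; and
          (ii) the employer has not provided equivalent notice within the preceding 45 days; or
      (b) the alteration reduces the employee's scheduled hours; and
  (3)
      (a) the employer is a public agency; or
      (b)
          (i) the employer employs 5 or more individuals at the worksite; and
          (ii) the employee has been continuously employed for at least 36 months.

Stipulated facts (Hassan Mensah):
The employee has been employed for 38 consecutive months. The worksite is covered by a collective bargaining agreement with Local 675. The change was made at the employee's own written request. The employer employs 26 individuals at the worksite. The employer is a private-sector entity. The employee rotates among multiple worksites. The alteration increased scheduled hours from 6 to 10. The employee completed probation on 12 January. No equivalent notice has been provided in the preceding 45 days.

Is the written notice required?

(a) not (fixed location) — met.
(b) no CBA — fails.
(1) = T OR F = true.
(A) past probation — satisfied.
(B) not employee-requested — fails.
(i) = T OR F = true.
(ii) no recent notice — holds.
(a): T AND T → true.
(b) hours reduced — not satisfied.
(2) = T OR F = true.
(a) public agency — not satisfied.
(i) ≥ 5 at site — holds.
(ii) tenure ≥ 36 mo. — satisfied.
(b): T AND T → true.
(3) = F OR T = true.
So Overall is satisfied (T AND T AND T).

Yes — required.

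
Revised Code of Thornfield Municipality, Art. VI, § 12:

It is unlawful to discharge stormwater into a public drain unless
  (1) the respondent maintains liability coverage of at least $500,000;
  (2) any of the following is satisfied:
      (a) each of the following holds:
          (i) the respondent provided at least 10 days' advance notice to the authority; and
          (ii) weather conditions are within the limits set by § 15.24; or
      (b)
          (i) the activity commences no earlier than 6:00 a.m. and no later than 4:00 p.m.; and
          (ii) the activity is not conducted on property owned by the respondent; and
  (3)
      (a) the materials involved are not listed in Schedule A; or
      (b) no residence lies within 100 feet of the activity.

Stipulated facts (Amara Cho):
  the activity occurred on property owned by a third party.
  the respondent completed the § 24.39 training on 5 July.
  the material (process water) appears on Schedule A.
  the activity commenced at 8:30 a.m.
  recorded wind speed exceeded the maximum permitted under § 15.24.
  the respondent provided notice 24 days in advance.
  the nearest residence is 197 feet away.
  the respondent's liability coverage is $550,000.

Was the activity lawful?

(1) coverage ≥ $500,000 — satisfied.
(i) ≥10 days' notice — satisfied.
(ii) weather ok — not met.
(a): T AND F → false.
(i) start within hours — met.
(ii) not (own property) — met.
(b) = T AND T = true.
(2) = F OR T = true.
(a) not (Schedule A material) — not met.
(b) no residence in 100 ft — met.
(3): F OR T → true.
So Overall is satisfied (T AND T AND T).

Yes — lawful.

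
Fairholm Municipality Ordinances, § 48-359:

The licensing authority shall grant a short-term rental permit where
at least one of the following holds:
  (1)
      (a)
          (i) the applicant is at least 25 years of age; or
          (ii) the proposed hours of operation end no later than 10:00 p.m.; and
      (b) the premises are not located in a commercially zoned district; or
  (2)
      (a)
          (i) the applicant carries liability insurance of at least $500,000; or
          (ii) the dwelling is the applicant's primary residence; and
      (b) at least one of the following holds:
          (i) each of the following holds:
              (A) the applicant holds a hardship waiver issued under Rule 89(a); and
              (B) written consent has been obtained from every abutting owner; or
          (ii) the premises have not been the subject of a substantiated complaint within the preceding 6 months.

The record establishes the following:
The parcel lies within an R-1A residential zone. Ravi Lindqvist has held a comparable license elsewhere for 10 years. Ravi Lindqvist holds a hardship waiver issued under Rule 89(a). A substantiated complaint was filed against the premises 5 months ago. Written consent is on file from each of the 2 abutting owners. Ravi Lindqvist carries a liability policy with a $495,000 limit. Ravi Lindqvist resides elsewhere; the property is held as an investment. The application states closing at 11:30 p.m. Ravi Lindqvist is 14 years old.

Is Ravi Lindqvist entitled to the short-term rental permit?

(i) age ≥ 25 — not satisfied.
(ii) closes by 10 p.m. — not met.
(a) = F OR F = false.
(b) not (commercially zoned) — holds.
(1) = F AND T = false.
(i) insurance ≥ $500,000 — not met.
(ii) primary residence — not met.
So (a) is not satisfied (F OR F).
(A) hardship waiver — satisfied.
(B) all abutters consent — met.
(i): T AND T → true.
(ii) no complaint in 6 mo. — fails.
(b): T OR F → true.
(2): F AND T → false.
Overall = F OR F = false.

No — denied.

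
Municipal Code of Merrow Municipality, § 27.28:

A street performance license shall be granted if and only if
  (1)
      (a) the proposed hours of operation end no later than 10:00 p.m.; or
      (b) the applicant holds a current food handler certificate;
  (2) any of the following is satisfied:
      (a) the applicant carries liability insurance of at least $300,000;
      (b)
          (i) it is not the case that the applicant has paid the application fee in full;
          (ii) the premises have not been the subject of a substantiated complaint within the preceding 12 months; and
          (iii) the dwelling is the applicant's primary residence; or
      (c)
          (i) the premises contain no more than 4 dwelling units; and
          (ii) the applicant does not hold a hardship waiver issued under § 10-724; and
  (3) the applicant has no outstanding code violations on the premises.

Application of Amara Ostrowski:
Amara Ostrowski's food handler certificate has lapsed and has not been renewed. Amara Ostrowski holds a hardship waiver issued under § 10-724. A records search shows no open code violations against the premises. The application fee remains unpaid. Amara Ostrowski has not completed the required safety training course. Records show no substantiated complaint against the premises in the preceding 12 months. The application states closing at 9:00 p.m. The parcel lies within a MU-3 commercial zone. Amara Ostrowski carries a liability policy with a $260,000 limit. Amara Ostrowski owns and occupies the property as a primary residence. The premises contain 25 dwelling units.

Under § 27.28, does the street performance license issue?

Yes — granted.

(a) closes by 10 p.m. — satisfied.
(b) food handler cert. — not satisfied.
(1) = T OR F = true.
(a) insurance ≥ $300,000 — fails.
(i) not (fee paid) — holds.
(ii) no complaint in 12 mo. — satisfied.
(iii) primary residence — holds.
So (b) is satisfied (T AND T AND T).
(i) ≤ 4 units — not satisfied.
(ii) not (hardship waiver) — not satisfied.
(c) = F AND F = false.
So (2) is satisfied (F OR T OR F).
(3) no code violations — met.
Overall = T AND T AND T = true.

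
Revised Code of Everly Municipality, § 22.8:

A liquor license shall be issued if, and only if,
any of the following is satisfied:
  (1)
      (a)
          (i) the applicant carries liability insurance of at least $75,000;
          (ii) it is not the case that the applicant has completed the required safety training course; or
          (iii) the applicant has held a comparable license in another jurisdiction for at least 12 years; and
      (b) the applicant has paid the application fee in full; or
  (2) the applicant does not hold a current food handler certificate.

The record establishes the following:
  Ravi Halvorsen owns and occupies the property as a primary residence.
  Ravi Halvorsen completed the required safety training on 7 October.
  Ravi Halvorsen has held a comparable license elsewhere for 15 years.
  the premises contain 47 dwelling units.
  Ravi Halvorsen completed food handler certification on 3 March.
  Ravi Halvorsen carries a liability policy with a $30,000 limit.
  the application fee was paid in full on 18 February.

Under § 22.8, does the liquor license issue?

(i) insurance ≥ $75,000 — not satisfied.
(ii) not (safety training) — fails.
(iii) prior license ≥ 12 yr — met.
So (a) is satisfied (F OR F OR T).
(b) fee paid — met.
(1): T AND T → true.
(2) not (food handler cert.) — not satisfied.
Overall: T OR F → true.

Yes — granted.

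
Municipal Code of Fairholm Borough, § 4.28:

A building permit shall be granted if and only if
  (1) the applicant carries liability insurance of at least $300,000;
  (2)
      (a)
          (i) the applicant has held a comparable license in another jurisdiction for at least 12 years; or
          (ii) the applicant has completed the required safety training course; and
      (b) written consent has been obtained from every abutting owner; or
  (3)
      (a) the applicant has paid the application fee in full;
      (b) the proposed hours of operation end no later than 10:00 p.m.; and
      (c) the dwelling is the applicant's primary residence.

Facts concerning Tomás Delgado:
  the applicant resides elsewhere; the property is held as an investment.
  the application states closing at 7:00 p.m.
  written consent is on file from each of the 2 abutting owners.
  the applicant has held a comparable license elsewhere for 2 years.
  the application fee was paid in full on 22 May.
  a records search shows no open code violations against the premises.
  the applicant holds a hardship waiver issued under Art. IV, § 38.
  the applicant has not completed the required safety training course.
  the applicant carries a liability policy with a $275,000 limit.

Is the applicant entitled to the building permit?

(1) insurance ≥ $300,000 — not met.
(i) prior license ≥ 12 yr — not satisfied.
(ii) safety training — not met.
So (a) is not satisfied (F OR F).
(b) all abutters consent — met.
So (2) is not satisfied (F AND T).
(a) fee paid — holds.
(b) closes by 10 p.m. — met.
(c) primary residence — not satisfied.
(3) = T AND T AND F = false.
Overall: F OR F OR F → false.

No — denied.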